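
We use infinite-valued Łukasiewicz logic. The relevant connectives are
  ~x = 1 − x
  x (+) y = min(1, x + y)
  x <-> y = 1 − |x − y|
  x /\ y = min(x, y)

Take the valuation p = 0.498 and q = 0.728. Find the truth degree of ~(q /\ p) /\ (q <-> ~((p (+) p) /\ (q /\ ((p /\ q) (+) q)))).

0.502

q /\ p = min(0.728, 0.498) = 0.498
~(q /\ p) = 1 − 0.498 = 0.502
p (+) p = min(1, 0.498 + 0.498) = min(1, 0.996) = 0.996
p /\ q = min(0.498, 0.728) = 0.498
(p /\ q) (+) q = min(1, 0.498 + 0.728) = min(1, 1.226) = 1.000
q /\ ((p /\ q) (+) q) = min(0.728, 1.000) = 0.728
(p (+) p) /\ (q /\ ((p /\ q) (+) q)) = min(0.996, 0.728) = 0.728
~((p (+) p) /\ (q /\ ((p /\ q) (+) q))) = 1 − 0.728 = 0.272
q <-> ~((p (+) p) /\ (q /\ ((p /\ q) (+) q))) = 1 − |0.728 − 0.272| = 1 − 0.456 = 0.544
~(q /\ p) /\ (q <-> ~((p (+) p) /\ (q /\ ((p /\ q) (+) q)))) = min(0.502, 0.544) = 0.502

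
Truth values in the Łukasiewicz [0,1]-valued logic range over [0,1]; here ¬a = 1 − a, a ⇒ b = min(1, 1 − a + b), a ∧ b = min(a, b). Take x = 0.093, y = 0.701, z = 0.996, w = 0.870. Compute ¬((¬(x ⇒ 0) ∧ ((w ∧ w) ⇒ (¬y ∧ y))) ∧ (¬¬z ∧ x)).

x ⇒ 0 = min(1, 1 − 0.093 + 0.000) = min(1, 0.907) = 0.907
¬(x ⇒ 0) = 1 − 0.907 = 0.093
w ∧ w = min(0.870, 0.870) = 0.870
¬y = 1 − 0.701 = 0.299
¬y ∧ y = min(0.299, 0.701) = 0.299
(w ∧ w) ⇒ (¬y ∧ y) = min(1, 1 − 0.870 + 0.299) = min(1, 0.429) = 0.429
¬(x ⇒ 0) ∧ ((w ∧ w) ⇒ (¬y ∧ y)) = min(0.093, 0.429) = 0.093
¬z = 1 − 0.996 = 0.004
¬¬z = 1 − 0.004 = 0.996
¬¬z ∧ x = min(0.996, 0.093) = 0.093
(¬(x ⇒ 0) ∧ ((w ∧ w) ⇒ (¬y ∧ y))) ∧ (¬¬z ∧ x) = min(0.093, 0.093) = 0.093
¬((¬(x ⇒ 0) ∧ ((w ∧ w) ⇒ (¬y ∧ y))) ∧ (¬¬z ∧ x)) = 1 − 0.093 = 0.907

0.907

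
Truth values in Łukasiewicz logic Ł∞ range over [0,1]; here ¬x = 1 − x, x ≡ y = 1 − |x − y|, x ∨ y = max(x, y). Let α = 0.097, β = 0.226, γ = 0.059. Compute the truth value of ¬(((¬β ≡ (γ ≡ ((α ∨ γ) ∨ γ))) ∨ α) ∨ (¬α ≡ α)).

0.188

¬β = 1 − 0.226 = 0.774
α ∨ γ = max(0.097, 0.059) = 0.097
(α ∨ γ) ∨ γ = max(0.097, 0.059) = 0.097
γ ≡ ((α ∨ γ) ∨ γ) = 1 − |0.059 − 0.097| = 1 − 0.038 = 0.962
¬β ≡ (γ ≡ ((α ∨ γ) ∨ γ)) = 1 − |0.774 − 0.962| = 1 − 0.188 = 0.812
(¬β ≡ (γ ≡ ((α ∨ γ) ∨ γ))) ∨ α = max(0.812, 0.097) = 0.812
¬α = 1 − 0.097 = 0.903
¬α ≡ α = 1 − |0.903 − 0.097| = 1 − 0.806 = 0.194
((¬β ≡ (γ ≡ ((α ∨ γ) ∨ γ))) ∨ α) ∨ (¬α ≡ α) = max(0.812, 0.194) = 0.812
¬(((¬β ≡ (γ ≡ ((α ∨ γ) ∨ γ))) ∨ α) ∨ (¬α ≡ α)) = 1 − 0.812 = 0.188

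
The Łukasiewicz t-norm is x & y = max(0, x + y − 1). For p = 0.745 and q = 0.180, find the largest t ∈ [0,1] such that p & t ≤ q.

The residuum of the Łukasiewicz t-norm gives the supremum: min(1, 1 − 0.745 + 0.180).
1 − 0.745 + 0.180 = 0.435, so t = min(1, 0.435) = 0.435.
Check: 0.745 & 0.435 = max(0, 0.180) = 0.180 ≤ 0.180.

0.435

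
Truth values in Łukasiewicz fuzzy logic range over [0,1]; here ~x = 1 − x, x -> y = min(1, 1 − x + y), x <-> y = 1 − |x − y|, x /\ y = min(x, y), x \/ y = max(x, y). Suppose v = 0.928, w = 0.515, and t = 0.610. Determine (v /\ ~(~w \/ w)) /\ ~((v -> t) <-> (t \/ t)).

0.072

~w = 1 − 0.515 = 0.485
~w \/ w = max(0.485, 0.515) = 0.515
~(~w \/ w) = 1 − 0.515 = 0.485
v /\ ~(~w \/ w) = min(0.928, 0.485) = 0.485
v -> t = min(1, 1 − 0.928 + 0.610) = min(1, 0.682) = 0.682
t \/ t = max(0.610, 0.610) = 0.610
(v -> t) <-> (t \/ t) = 1 − |0.682 − 0.610| = 1 − 0.072 = 0.928
~((v -> t) <-> (t \/ t)) = 1 − 0.928 = 0.072
(v /\ ~(~w \/ w)) /\ ~((v -> t) <-> (t \/ t)) = min(0.485, 0.072) = 0.072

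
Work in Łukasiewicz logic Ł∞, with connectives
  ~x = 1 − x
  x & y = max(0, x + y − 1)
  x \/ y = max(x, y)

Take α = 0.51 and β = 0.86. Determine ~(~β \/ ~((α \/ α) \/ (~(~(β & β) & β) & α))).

0.51

~β = 1 − 0.86 = 0.14
α \/ α = max(0.51, 0.51) = 0.51
β & β = max(0, 0.86 + 0.86 − 1) = max(0, 0.72) = 0.72
~(β & β) = 1 − 0.72 = 0.28
~(β & β) & β = max(0, 0.28 + 0.86 − 1) = max(0, 0.14) = 0.14
~(~(β & β) & β) = 1 − 0.14 = 0.86
~(~(β & β) & β) & α = max(0, 0.86 + 0.51 − 1) = max(0, 0.37) = 0.37
(α \/ α) \/ (~(~(β & β) & β) & α) = max(0.51, 0.37) = 0.51
~((α \/ α) \/ (~(~(β & β) & β) & α)) = 1 − 0.51 = 0.49
~β \/ ~((α \/ α) \/ (~(~(β & β) & β) & α)) = max(0.14, 0.49) = 0.49
~(~β \/ ~((α \/ α) \/ (~(~(β & β) & β) & α))) = 1 − 0.49 = 0.51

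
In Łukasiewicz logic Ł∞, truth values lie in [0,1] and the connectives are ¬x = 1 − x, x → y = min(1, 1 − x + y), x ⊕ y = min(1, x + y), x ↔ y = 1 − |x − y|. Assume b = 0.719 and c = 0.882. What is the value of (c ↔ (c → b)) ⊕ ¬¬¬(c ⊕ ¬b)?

0.955

c → b = min(1, 1 − 0.882 + 0.719) = min(1, 0.837) = 0.837
c ↔ (c → b) = 1 − |0.882 − 0.837| = 1 − 0.045 = 0.955
¬b = 1 − 0.719 = 0.281
c ⊕ ¬b = min(1, 0.882 + 0.281) = min(1, 1.163) = 1.000
¬(c ⊕ ¬b) = 1 − 1.000 = 0.000
¬¬(c ⊕ ¬b) = 1 − 0.000 = 1.000
¬¬¬(c ⊕ ¬b) = 1 − 1.000 = 0.000
(c ↔ (c → b)) ⊕ ¬¬¬(c ⊕ ¬b) = min(1, 0.955 + 0.000) = min(1, 0.955) = 0.955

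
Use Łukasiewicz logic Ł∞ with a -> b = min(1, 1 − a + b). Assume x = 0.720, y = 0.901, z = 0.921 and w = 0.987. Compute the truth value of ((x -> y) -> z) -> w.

x -> y = min(1, 1 − 0.720 + 0.901) = min(1, 1.181) = 1.000
(x -> y) -> z = min(1, 1 − 1.000 + 0.921) = min(1, 0.921) = 0.921
((x -> y) -> z) -> w = min(1, 1 − 0.921 + 0.987) = min(1, 1.066) = 1.000

1.000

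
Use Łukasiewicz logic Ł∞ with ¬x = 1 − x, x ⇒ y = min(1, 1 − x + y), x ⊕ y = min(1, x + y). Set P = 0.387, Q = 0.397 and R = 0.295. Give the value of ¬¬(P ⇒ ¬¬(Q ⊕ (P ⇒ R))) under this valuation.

1.000

P ⇒ R = min(1, 1 − 0.387 + 0.295) = min(1, 0.908) = 0.908
Q ⊕ (P ⇒ R) = min(1, 0.397 + 0.908) = min(1, 1.305) = 1.000
¬(Q ⊕ (P ⇒ R)) = 1 − 1.000 = 0.000
¬¬(Q ⊕ (P ⇒ R)) = 1 − 0.000 = 1.000
P ⇒ ¬¬(Q ⊕ (P ⇒ R)) = min(1, 1 − 0.387 + 1.000) = min(1, 1.613) = 1.000
¬(P ⇒ ¬¬(Q ⊕ (P ⇒ R))) = 1 − 1.000 = 0.000
¬¬(P ⇒ ¬¬(Q ⊕ (P ⇒ R))) = 1 − 0.000 = 1.000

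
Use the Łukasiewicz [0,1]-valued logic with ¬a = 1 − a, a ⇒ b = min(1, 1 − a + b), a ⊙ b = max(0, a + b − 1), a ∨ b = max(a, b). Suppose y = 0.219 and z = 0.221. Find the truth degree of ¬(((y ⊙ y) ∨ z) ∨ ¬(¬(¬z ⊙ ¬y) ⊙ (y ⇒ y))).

y ⊙ y = max(0, 0.219 + 0.219 − 1) = max(0, -0.562) = 0.000
(y ⊙ y) ∨ z = max(0.000, 0.221) = 0.221
¬z = 1 − 0.221 = 0.779
¬y = 1 − 0.219 = 0.781
¬z ⊙ ¬y = max(0, 0.779 + 0.781 − 1) = max(0, 0.560) = 0.560
¬(¬z ⊙ ¬y) = 1 − 0.560 = 0.440
y ⇒ y = min(1, 1 − 0.219 + 0.219) = min(1, 1.000) = 1.000
¬(¬z ⊙ ¬y) ⊙ (y ⇒ y) = max(0, 0.440 + 1.000 − 1) = max(0, 0.440) = 0.440
¬(¬(¬z ⊙ ¬y) ⊙ (y ⇒ y)) = 1 − 0.440 = 0.560
((y ⊙ y) ∨ z) ∨ ¬(¬(¬z ⊙ ¬y) ⊙ (y ⇒ y)) = max(0.221, 0.560) = 0.560
¬(((y ⊙ y) ∨ z) ∨ ¬(¬(¬z ⊙ ¬y) ⊙ (y ⇒ y))) = 1 − 0.560 = 0.440

0.440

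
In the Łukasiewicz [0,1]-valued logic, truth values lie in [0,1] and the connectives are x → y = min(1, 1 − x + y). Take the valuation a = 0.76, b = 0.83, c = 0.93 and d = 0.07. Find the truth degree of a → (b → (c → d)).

c → d = min(1, 1 − 0.93 + 0.07) = min(1, 0.14) = 0.14
b → (c → d) = min(1, 1 − 0.83 + 0.14) = min(1, 0.31) = 0.31
a → (b → (c → d)) = min(1, 1 − 0.76 + 0.31) = min(1, 0.55) = 0.55

0.55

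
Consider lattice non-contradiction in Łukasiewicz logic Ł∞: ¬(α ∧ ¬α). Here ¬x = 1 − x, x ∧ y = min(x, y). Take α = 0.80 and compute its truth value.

0.80

¬α = 1 − 0.80 = 0.20
α ∧ ¬α = min(0.80, 0.20) = 0.20
¬(α ∧ ¬α) = 1 − 0.20 = 0.80
(The value 0.80 < 1 shows this instance is not satisfied; not a Ł∞-tautology — its value is 1 − min(a, 1−a).)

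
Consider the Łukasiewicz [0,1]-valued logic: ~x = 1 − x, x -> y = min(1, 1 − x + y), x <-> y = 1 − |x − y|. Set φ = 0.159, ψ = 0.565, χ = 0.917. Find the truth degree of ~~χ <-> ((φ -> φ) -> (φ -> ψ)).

0.917

~χ = 1 − 0.917 = 0.083
~~χ = 1 − 0.083 = 0.917
φ -> φ = min(1, 1 − 0.159 + 0.159) = min(1, 1.000) = 1.000
φ -> ψ = min(1, 1 − 0.159 + 0.565) = min(1, 1.406) = 1.000
(φ -> φ) -> (φ -> ψ) = min(1, 1 − 1.000 + 1.000) = min(1, 1.000) = 1.000
~~χ <-> ((φ -> φ) -> (φ -> ψ)) = 1 − |0.917 − 1.000| = 1 − 0.083 = 0.917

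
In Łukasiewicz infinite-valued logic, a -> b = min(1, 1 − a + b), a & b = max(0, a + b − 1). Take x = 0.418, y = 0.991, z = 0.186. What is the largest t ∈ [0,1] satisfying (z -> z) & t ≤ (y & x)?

z -> z = min(1, 1 − 0.186 + 0.186) = min(1, 1.000) = 1.000
So the left factor is z -> z = 1.000.
y & x = max(0, 0.991 + 0.418 − 1) = max(0, 0.409) = 0.409
So the right-hand bound is y & x = 0.409.
The residuum of the Łukasiewicz t-norm gives the supremum: min(1, 1 − 1.000 + 0.409).
1 − 1.000 + 0.409 = 0.409, so t = min(1, 0.409) = 0.409.
Check: 1.000 & 0.409 = max(0, 0.409) = 0.409 ≤ 0.409.

0.409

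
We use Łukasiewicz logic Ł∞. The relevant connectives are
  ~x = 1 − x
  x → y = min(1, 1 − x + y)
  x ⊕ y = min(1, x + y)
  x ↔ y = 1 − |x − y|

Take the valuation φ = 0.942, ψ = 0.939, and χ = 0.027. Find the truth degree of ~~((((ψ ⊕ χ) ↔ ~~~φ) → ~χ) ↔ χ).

0.027

ψ ⊕ χ = min(1, 0.939 + 0.027) = min(1, 0.966) = 0.966
~φ = 1 − 0.942 = 0.058
~~φ = 1 − 0.058 = 0.942
~~~φ = 1 − 0.942 = 0.058
(ψ ⊕ χ) ↔ ~~~φ = 1 − |0.966 − 0.058| = 1 − 0.908 = 0.092
~χ = 1 − 0.027 = 0.973
((ψ ⊕ χ) ↔ ~~~φ) → ~χ = min(1, 1 − 0.092 + 0.973) = min(1, 1.881) = 1.000
(((ψ ⊕ χ) ↔ ~~~φ) → ~χ) ↔ χ = 1 − |1.000 − 0.027| = 1 − 0.973 = 0.027
~((((ψ ⊕ χ) ↔ ~~~φ) → ~χ) ↔ χ) = 1 − 0.027 = 0.973
~~((((ψ ⊕ χ) ↔ ~~~φ) → ~χ) ↔ χ) = 1 − 0.973 = 0.027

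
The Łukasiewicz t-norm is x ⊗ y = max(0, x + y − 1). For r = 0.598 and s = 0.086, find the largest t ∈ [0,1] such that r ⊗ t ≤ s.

The residuum of the Łukasiewicz t-norm gives the supremum: min(1, 1 − 0.598 + 0.086).
1 − 0.598 + 0.086 = 0.488, so t = min(1, 0.488) = 0.488.
Check: 0.598 ⊗ 0.488 = max(0, 0.086) = 0.086 ≤ 0.086.

0.488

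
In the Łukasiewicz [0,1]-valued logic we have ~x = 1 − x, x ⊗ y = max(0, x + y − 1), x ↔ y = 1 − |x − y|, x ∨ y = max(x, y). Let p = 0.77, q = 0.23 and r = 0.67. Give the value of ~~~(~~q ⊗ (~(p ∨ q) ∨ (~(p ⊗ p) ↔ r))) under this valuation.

0.98

~q = 1 − 0.23 = 0.77
~~q = 1 − 0.77 = 0.23
p ∨ q = max(0.77, 0.23) = 0.77
~(p ∨ q) = 1 − 0.77 = 0.23
p ⊗ p = max(0, 0.77 + 0.77 − 1) = max(0, 0.54) = 0.54
~(p ⊗ p) = 1 − 0.54 = 0.46
~(p ⊗ p) ↔ r = 1 − |0.46 − 0.67| = 1 − 0.21 = 0.79
~(p ∨ q) ∨ (~(p ⊗ p) ↔ r) = max(0.23, 0.79) = 0.79
~~q ⊗ (~(p ∨ q) ∨ (~(p ⊗ p) ↔ r)) = max(0, 0.23 + 0.79 − 1) = max(0, 0.02) = 0.02
~(~~q ⊗ (~(p ∨ q) ∨ (~(p ⊗ p) ↔ r))) = 1 − 0.02 = 0.98
~~(~~q ⊗ (~(p ∨ q) ∨ (~(p ⊗ p) ↔ r))) = 1 − 0.98 = 0.02
~~~(~~q ⊗ (~(p ∨ q) ∨ (~(p ⊗ p) ↔ r))) = 1 − 0.02 = 0.98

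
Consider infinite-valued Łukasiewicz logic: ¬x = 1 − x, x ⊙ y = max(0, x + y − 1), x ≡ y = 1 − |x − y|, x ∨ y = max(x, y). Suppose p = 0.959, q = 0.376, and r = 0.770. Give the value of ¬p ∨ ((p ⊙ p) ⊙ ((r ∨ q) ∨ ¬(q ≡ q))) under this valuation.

¬p = 1 − 0.959 = 0.041
p ⊙ p = max(0, 0.959 + 0.959 − 1) = max(0, 0.918) = 0.918
r ∨ q = max(0.770, 0.376) = 0.770
q ≡ q = 1 − |0.376 − 0.376| = 1 − 0.000 = 1.000
¬(q ≡ q) = 1 − 1.000 = 0.000
(r ∨ q) ∨ ¬(q ≡ q) = max(0.770, 0.000) = 0.770
(p ⊙ p) ⊙ ((r ∨ q) ∨ ¬(q ≡ q)) = max(0, 0.918 + 0.770 − 1) = max(0, 0.688) = 0.688
¬p ∨ ((p ⊙ p) ⊙ ((r ∨ q) ∨ ¬(q ≡ q))) = max(0.041, 0.688) = 0.688

0.688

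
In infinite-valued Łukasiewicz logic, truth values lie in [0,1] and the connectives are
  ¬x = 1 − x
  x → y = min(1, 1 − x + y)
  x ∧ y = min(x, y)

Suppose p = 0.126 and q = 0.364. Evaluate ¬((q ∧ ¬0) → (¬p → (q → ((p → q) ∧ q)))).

0.000

¬0 = 1 − 0.000 = 1.000
q ∧ ¬0 = min(0.364, 1.000) = 0.364
¬p = 1 − 0.126 = 0.874
p → q = min(1, 1 − 0.126 + 0.364) = min(1, 1.238) = 1.000
(p → q) ∧ q = min(1.000, 0.364) = 0.364
q → ((p → q) ∧ q) = min(1, 1 − 0.364 + 0.364) = min(1, 1.000) = 1.000
¬p → (q → ((p → q) ∧ q)) = min(1, 1 − 0.874 + 1.000) = min(1, 1.126) = 1.000
(q ∧ ¬0) → (¬p → (q → ((p → q) ∧ q))) = min(1, 1 − 0.364 + 1.000) = min(1, 1.636) = 1.000
¬((q ∧ ¬0) → (¬p → (q → ((p → q) ∧ q)))) = 1 − 1.000 = 0.000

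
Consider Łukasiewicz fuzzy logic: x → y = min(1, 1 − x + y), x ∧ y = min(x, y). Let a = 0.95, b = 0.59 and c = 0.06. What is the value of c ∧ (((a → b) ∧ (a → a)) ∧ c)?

0.06

a → b = min(1, 1 − 0.95 + 0.59) = min(1, 0.64) = 0.64
a → a = min(1, 1 − 0.95 + 0.95) = min(1, 1.00) = 1.00
(a → b) ∧ (a → a) = min(0.64, 1.00) = 0.64
((a → b) ∧ (a → a)) ∧ c = min(0.64, 0.06) = 0.06
c ∧ (((a → b) ∧ (a → a)) ∧ c) = min(0.06, 0.06) = 0.06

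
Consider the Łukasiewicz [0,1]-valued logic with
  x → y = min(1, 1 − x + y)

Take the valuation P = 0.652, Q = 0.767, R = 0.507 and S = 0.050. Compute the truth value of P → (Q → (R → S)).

R → S = min(1, 1 − 0.507 + 0.050) = min(1, 0.543) = 0.543
Q → (R → S) = min(1, 1 − 0.767 + 0.543) = min(1, 0.776) = 0.776
P → (Q → (R → S)) = min(1, 1 − 0.652 + 0.776) = min(1, 1.124) = 1.000

1.000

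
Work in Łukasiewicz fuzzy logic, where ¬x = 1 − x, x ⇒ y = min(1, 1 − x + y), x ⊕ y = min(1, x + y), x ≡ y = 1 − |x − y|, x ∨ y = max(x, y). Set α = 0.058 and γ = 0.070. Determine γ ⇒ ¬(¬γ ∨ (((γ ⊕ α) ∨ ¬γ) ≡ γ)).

1.000

¬γ = 1 − 0.070 = 0.930
γ ⊕ α = min(1, 0.070 + 0.058) = min(1, 0.128) = 0.128
(γ ⊕ α) ∨ ¬γ = max(0.128, 0.930) = 0.930
((γ ⊕ α) ∨ ¬γ) ≡ γ = 1 − |0.930 − 0.070| = 1 − 0.860 = 0.140
¬γ ∨ (((γ ⊕ α) ∨ ¬γ) ≡ γ) = max(0.930, 0.140) = 0.930
¬(¬γ ∨ (((γ ⊕ α) ∨ ¬γ) ≡ γ)) = 1 − 0.930 = 0.070
γ ⇒ ¬(¬γ ∨ (((γ ⊕ α) ∨ ¬γ) ≡ γ)) = min(1, 1 − 0.070 + 0.070) = min(1, 1.000) = 1.000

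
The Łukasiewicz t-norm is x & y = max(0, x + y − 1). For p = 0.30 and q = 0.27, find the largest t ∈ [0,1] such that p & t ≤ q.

0.97

The residuum of the Łukasiewicz t-norm gives the supremum: min(1, 1 − 0.30 + 0.27).
1 − 0.30 + 0.27 = 0.97, so t = min(1, 0.97) = 0.97.
Check: 0.30 & 0.97 = max(0, 0.27) = 0.27 ≤ 0.27.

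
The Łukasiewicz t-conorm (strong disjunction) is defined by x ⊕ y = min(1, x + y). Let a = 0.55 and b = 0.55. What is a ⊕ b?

a ⊕ b = min(1, 0.55 + 0.55) = min(1, 1.10) = 1.00
For comparison, the Gödel t-conorm max(x, y) would give 0.55.

1.00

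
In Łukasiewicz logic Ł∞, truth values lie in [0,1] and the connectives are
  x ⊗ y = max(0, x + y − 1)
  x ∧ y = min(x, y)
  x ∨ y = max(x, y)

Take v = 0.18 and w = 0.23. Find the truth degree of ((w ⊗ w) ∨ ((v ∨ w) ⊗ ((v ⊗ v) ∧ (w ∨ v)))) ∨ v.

0.18

w ⊗ w = max(0, 0.23 + 0.23 − 1) = max(0, -0.54) = 0.00
v ∨ w = max(0.18, 0.23) = 0.23
v ⊗ v = max(0, 0.18 + 0.18 − 1) = max(0, -0.64) = 0.00
w ∨ v = max(0.23, 0.18) = 0.23
(v ⊗ v) ∧ (w ∨ v) = min(0.00, 0.23) = 0.00
(v ∨ w) ⊗ ((v ⊗ v) ∧ (w ∨ v)) = max(0, 0.23 + 0.00 − 1) = max(0, -0.77) = 0.00
(w ⊗ w) ∨ ((v ∨ w) ⊗ ((v ⊗ v) ∧ (w ∨ v))) = max(0.00, 0.00) = 0.00
((w ⊗ w) ∨ ((v ∨ w) ⊗ ((v ⊗ v) ∧ (w ∨ v)))) ∨ v = max(0.00, 0.18) = 0.18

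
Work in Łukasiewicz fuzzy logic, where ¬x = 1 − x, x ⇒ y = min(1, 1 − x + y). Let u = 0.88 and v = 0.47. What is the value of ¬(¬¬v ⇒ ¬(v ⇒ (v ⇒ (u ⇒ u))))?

0.47

¬v = 1 − 0.47 = 0.53
¬¬v = 1 − 0.53 = 0.47
u ⇒ u = min(1, 1 − 0.88 + 0.88) = min(1, 1.00) = 1.00
v ⇒ (u ⇒ u) = min(1, 1 − 0.47 + 1.00) = min(1, 1.53) = 1.00
v ⇒ (v ⇒ (u ⇒ u)) = min(1, 1 − 0.47 + 1.00) = min(1, 1.53) = 1.00
¬(v ⇒ (v ⇒ (u ⇒ u))) = 1 − 1.00 = 0.00
¬¬v ⇒ ¬(v ⇒ (v ⇒ (u ⇒ u))) = min(1, 1 − 0.47 + 0.00) = min(1, 0.53) = 0.53
¬(¬¬v ⇒ ¬(v ⇒ (v ⇒ (u ⇒ u)))) = 1 − 0.53 = 0.47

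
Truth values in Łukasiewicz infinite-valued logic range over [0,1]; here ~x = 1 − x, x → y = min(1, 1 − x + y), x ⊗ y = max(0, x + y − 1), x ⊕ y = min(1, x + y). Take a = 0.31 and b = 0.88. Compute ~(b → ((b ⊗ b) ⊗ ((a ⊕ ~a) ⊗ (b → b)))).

0.12

b ⊗ b = max(0, 0.88 + 0.88 − 1) = max(0, 0.76) = 0.76
~a = 1 − 0.31 = 0.69
a ⊕ ~a = min(1, 0.31 + 0.69) = min(1, 1.00) = 1.00
b → b = min(1, 1 − 0.88 + 0.88) = min(1, 1.00) = 1.00
(a ⊕ ~a) ⊗ (b → b) = max(0, 1.00 + 1.00 − 1) = max(0, 1.00) = 1.00
(b ⊗ b) ⊗ ((a ⊕ ~a) ⊗ (b → b)) = max(0, 0.76 + 1.00 − 1) = max(0, 0.76) = 0.76
b → ((b ⊗ b) ⊗ ((a ⊕ ~a) ⊗ (b → b))) = min(1, 1 − 0.88 + 0.76) = min(1, 0.88) = 0.88
~(b → ((b ⊗ b) ⊗ ((a ⊕ ~a) ⊗ (b → b)))) = 1 − 0.88 = 0.12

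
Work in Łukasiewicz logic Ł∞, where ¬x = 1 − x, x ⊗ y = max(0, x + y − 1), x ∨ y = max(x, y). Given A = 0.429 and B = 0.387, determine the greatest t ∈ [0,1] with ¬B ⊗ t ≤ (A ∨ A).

0.816

¬B = 1 − 0.387 = 0.613
So the left factor is ¬B = 0.613.
A ∨ A = max(0.429, 0.429) = 0.429
So the right-hand bound is A ∨ A = 0.429.
The residuum of the Łukasiewicz t-norm gives the supremum: min(1, 1 − 0.613 + 0.429).
1 − 0.613 + 0.429 = 0.816, so t = min(1, 0.816) = 0.816.
Check: 0.613 ⊗ 0.816 = max(0, 0.429) = 0.429 ≤ 0.429.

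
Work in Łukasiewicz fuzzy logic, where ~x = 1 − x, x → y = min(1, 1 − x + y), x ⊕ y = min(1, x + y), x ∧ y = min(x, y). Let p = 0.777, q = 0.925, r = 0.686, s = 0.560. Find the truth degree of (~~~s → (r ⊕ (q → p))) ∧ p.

~s = 1 − 0.560 = 0.440
~~s = 1 − 0.440 = 0.560
~~~s = 1 − 0.560 = 0.440
q → p = min(1, 1 − 0.925 + 0.777) = min(1, 0.852) = 0.852
r ⊕ (q → p) = min(1, 0.686 + 0.852) = min(1, 1.538) = 1.000
~~~s → (r ⊕ (q → p)) = min(1, 1 − 0.440 + 1.000) = min(1, 1.560) = 1.000
(~~~s → (r ⊕ (q → p))) ∧ p = min(1.000, 0.777) = 0.777

0.777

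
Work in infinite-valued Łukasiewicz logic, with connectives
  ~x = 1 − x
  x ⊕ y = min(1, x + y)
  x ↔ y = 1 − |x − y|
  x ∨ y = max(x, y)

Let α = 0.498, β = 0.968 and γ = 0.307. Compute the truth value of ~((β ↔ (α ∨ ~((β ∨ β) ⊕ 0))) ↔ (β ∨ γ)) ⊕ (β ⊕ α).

1.000

β ∨ β = max(0.968, 0.968) = 0.968
(β ∨ β) ⊕ 0 = min(1, 0.968 + 0.000) = min(1, 0.968) = 0.968
~((β ∨ β) ⊕ 0) = 1 − 0.968 = 0.032
α ∨ ~((β ∨ β) ⊕ 0) = max(0.498, 0.032) = 0.498
β ↔ (α ∨ ~((β ∨ β) ⊕ 0)) = 1 − |0.968 − 0.498| = 1 − 0.470 = 0.530
β ∨ γ = max(0.968, 0.307) = 0.968
(β ↔ (α ∨ ~((β ∨ β) ⊕ 0))) ↔ (β ∨ γ) = 1 − |0.530 − 0.968| = 1 − 0.438 = 0.562
~((β ↔ (α ∨ ~((β ∨ β) ⊕ 0))) ↔ (β ∨ γ)) = 1 − 0.562 = 0.438
β ⊕ α = min(1, 0.968 + 0.498) = min(1, 1.466) = 1.000
~((β ↔ (α ∨ ~((β ∨ β) ⊕ 0))) ↔ (β ∨ γ)) ⊕ (β ⊕ α) = min(1, 0.438 + 1.000) = min(1, 1.438) = 1.000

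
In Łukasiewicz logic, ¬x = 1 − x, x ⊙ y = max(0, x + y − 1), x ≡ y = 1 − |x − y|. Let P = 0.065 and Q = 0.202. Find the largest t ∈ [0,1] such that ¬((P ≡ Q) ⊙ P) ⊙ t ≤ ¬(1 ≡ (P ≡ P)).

P ≡ Q = 1 − |0.065 − 0.202| = 1 − 0.137 = 0.863
(P ≡ Q) ⊙ P = max(0, 0.863 + 0.065 − 1) = max(0, -0.072) = 0.000
¬((P ≡ Q) ⊙ P) = 1 − 0.000 = 1.000
So the left factor is ¬((P ≡ Q) ⊙ P) = 1.000.
P ≡ P = 1 − |0.065 − 0.065| = 1 − 0.000 = 1.000
1 ≡ (P ≡ P) = 1 − |1.000 − 1.000| = 1 − 0.000 = 1.000
¬(1 ≡ (P ≡ P)) = 1 − 1.000 = 0.000
So the right-hand bound is ¬(1 ≡ (P ≡ P)) = 0.000.
The residuum of the Łukasiewicz t-norm gives the supremum: min(1, 1 − 1.000 + 0.000).
1 − 1.000 + 0.000 = 0.000, so t = min(1, 0.000) = 0.000.
Check: 1.000 ⊙ 0.000 = max(0, 0.000) = 0.000 ≤ 0.000.

0.000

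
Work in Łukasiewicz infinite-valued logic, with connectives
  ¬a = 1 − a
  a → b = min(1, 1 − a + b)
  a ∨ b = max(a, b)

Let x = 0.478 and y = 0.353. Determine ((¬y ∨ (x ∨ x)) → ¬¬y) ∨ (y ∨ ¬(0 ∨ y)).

0.706

¬y = 1 − 0.353 = 0.647
x ∨ x = max(0.478, 0.478) = 0.478
¬y ∨ (x ∨ x) = max(0.647, 0.478) = 0.647
¬¬y = 1 − 0.647 = 0.353
(¬y ∨ (x ∨ x)) → ¬¬y = min(1, 1 − 0.647 + 0.353) = min(1, 0.706) = 0.706
0 ∨ y = max(0.000, 0.353) = 0.353
¬(0 ∨ y) = 1 − 0.353 = 0.647
y ∨ ¬(0 ∨ y) = max(0.353, 0.647) = 0.647
((¬y ∨ (x ∨ x)) → ¬¬y) ∨ (y ∨ ¬(0 ∨ y)) = max(0.706, 0.647) = 0.706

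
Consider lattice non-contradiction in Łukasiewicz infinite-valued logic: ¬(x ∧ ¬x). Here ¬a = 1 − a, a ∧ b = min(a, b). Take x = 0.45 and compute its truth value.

0.55

¬x = 1 − 0.45 = 0.55
x ∧ ¬x = min(0.45, 0.55) = 0.45
¬(x ∧ ¬x) = 1 − 0.45 = 0.55
(The value 0.55 < 1 shows this instance is not satisfied; not a Ł∞-tautology — its value is 1 − min(a, 1−a).)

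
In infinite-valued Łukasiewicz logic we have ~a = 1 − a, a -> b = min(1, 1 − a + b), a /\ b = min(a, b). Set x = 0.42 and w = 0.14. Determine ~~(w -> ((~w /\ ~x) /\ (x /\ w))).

~w = 1 − 0.14 = 0.86
~x = 1 − 0.42 = 0.58
~w /\ ~x = min(0.86, 0.58) = 0.58
x /\ w = min(0.42, 0.14) = 0.14
(~w /\ ~x) /\ (x /\ w) = min(0.58, 0.14) = 0.14
w -> ((~w /\ ~x) /\ (x /\ w)) = min(1, 1 − 0.14 + 0.14) = min(1, 1.00) = 1.00
~(w -> ((~w /\ ~x) /\ (x /\ w))) = 1 − 1.00 = 0.00
~~(w -> ((~w /\ ~x) /\ (x /\ w))) = 1 − 0.00 = 1.00

1.00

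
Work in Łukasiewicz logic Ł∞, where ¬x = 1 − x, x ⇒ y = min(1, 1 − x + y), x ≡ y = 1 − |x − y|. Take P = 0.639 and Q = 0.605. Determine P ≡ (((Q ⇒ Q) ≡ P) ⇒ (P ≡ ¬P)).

0.639

Q ⇒ Q = min(1, 1 − 0.605 + 0.605) = min(1, 1.000) = 1.000
(Q ⇒ Q) ≡ P = 1 − |1.000 − 0.639| = 1 − 0.361 = 0.639
¬P = 1 − 0.639 = 0.361
P ≡ ¬P = 1 − |0.639 − 0.361| = 1 − 0.278 = 0.722
((Q ⇒ Q) ≡ P) ⇒ (P ≡ ¬P) = min(1, 1 − 0.639 + 0.722) = min(1, 1.083) = 1.000
P ≡ (((Q ⇒ Q) ≡ P) ⇒ (P ≡ ¬P)) = 1 − |0.639 − 1.000| = 1 − 0.361 = 0.639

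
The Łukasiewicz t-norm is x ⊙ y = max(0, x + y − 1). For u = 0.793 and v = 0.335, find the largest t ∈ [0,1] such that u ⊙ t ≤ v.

0.542

The residuum of the Łukasiewicz t-norm gives the supremum: min(1, 1 − 0.793 + 0.335).
1 − 0.793 + 0.335 = 0.542, so t = min(1, 0.542) = 0.542.
Check: 0.793 ⊙ 0.542 = max(0, 0.335) = 0.335 ≤ 0.335.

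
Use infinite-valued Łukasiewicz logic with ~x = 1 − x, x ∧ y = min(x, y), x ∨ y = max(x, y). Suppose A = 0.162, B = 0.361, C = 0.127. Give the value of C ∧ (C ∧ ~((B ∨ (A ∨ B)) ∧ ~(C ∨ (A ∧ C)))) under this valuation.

0.127

A ∨ B = max(0.162, 0.361) = 0.361
B ∨ (A ∨ B) = max(0.361, 0.361) = 0.361
A ∧ C = min(0.162, 0.127) = 0.127
C ∨ (A ∧ C) = max(0.127, 0.127) = 0.127
~(C ∨ (A ∧ C)) = 1 − 0.127 = 0.873
(B ∨ (A ∨ B)) ∧ ~(C ∨ (A ∧ C)) = min(0.361, 0.873) = 0.361
~((B ∨ (A ∨ B)) ∧ ~(C ∨ (A ∧ C))) = 1 − 0.361 = 0.639
C ∧ ~((B ∨ (A ∨ B)) ∧ ~(C ∨ (A ∧ C))) = min(0.127, 0.639) = 0.127
C ∧ (C ∧ ~((B ∨ (A ∨ B)) ∧ ~(C ∨ (A ∧ C)))) = min(0.127, 0.127) = 0.127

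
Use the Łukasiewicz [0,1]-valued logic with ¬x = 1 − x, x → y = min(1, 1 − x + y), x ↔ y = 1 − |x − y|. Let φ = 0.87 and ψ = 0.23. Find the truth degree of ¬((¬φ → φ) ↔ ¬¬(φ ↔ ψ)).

0.64

¬φ = 1 − 0.87 = 0.13
¬φ → φ = min(1, 1 − 0.13 + 0.87) = min(1, 1.74) = 1.00
φ ↔ ψ = 1 − |0.87 − 0.23| = 1 − 0.64 = 0.36
¬(φ ↔ ψ) = 1 − 0.36 = 0.64
¬¬(φ ↔ ψ) = 1 − 0.64 = 0.36
(¬φ → φ) ↔ ¬¬(φ ↔ ψ) = 1 − |1.00 − 0.36| = 1 − 0.64 = 0.36
¬((¬φ → φ) ↔ ¬¬(φ ↔ ψ)) = 1 − 0.36 = 0.64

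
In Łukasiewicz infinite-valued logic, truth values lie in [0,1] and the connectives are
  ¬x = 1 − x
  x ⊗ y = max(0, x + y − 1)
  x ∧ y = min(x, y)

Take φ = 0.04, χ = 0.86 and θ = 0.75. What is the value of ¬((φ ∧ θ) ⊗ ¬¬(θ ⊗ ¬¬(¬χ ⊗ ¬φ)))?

1.00

φ ∧ θ = min(0.04, 0.75) = 0.04
¬χ = 1 − 0.86 = 0.14
¬φ = 1 − 0.04 = 0.96
¬χ ⊗ ¬φ = max(0, 0.14 + 0.96 − 1) = max(0, 0.10) = 0.10
¬(¬χ ⊗ ¬φ) = 1 − 0.10 = 0.90
¬¬(¬χ ⊗ ¬φ) = 1 − 0.90 = 0.10
θ ⊗ ¬¬(¬χ ⊗ ¬φ) = max(0, 0.75 + 0.10 − 1) = max(0, -0.15) = 0.00
¬(θ ⊗ ¬¬(¬χ ⊗ ¬φ)) = 1 − 0.00 = 1.00
¬¬(θ ⊗ ¬¬(¬χ ⊗ ¬φ)) = 1 − 1.00 = 0.00
(φ ∧ θ) ⊗ ¬¬(θ ⊗ ¬¬(¬χ ⊗ ¬φ)) = max(0, 0.04 + 0.00 − 1) = max(0, -0.96) = 0.00
¬((φ ∧ θ) ⊗ ¬¬(θ ⊗ ¬¬(¬χ ⊗ ¬φ))) = 1 − 0.00 = 1.00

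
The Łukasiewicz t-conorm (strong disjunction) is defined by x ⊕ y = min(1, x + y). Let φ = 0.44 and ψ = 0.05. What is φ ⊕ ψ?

0.49

φ ⊕ ψ = min(1, 0.44 + 0.05) = min(1, 0.49) = 0.49
For comparison, the Gödel t-conorm max(x, y) would give 0.44.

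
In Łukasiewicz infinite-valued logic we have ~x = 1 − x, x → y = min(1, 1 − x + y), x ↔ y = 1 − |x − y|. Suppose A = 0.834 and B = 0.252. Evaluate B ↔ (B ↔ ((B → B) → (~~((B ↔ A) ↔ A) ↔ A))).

0.750

B → B = min(1, 1 − 0.252 + 0.252) = min(1, 1.000) = 1.000
B ↔ A = 1 − |0.252 − 0.834| = 1 − 0.582 = 0.418
(B ↔ A) ↔ A = 1 − |0.418 − 0.834| = 1 − 0.416 = 0.584
~((B ↔ A) ↔ A) = 1 − 0.584 = 0.416
~~((B ↔ A) ↔ A) = 1 − 0.416 = 0.584
~~((B ↔ A) ↔ A) ↔ A = 1 − |0.584 − 0.834| = 1 − 0.250 = 0.750
(B → B) → (~~((B ↔ A) ↔ A) ↔ A) = min(1, 1 − 1.000 + 0.750) = min(1, 0.750) = 0.750
B ↔ ((B → B) → (~~((B ↔ A) ↔ A) ↔ A)) = 1 − |0.252 − 0.750| = 1 − 0.498 = 0.502
B ↔ (B ↔ ((B → B) → (~~((B ↔ A) ↔ A) ↔ A))) = 1 − |0.252 − 0.502| = 1 − 0.250 = 0.750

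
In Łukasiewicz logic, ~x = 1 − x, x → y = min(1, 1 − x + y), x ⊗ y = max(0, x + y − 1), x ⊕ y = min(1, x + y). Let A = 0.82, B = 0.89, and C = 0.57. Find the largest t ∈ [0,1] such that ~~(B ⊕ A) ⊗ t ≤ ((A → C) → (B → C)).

0.93

B ⊕ A = min(1, 0.89 + 0.82) = min(1, 1.71) = 1.00
~(B ⊕ A) = 1 − 1.00 = 0.00
~~(B ⊕ A) = 1 − 0.00 = 1.00
So the left factor is ~~(B ⊕ A) = 1.00.
A → C = min(1, 1 − 0.82 + 0.57) = min(1, 0.75) = 0.75
B → C = min(1, 1 − 0.89 + 0.57) = min(1, 0.68) = 0.68
(A → C) → (B → C) = min(1, 1 − 0.75 + 0.68) = min(1, 0.93) = 0.93
So the right-hand bound is (A → C) → (B → C) = 0.93.
The residuum of the Łukasiewicz t-norm gives the supremum: min(1, 1 − 1.00 + 0.93).
1 − 1.00 + 0.93 = 0.93, so t = min(1, 0.93) = 0.93.
Check: 1.00 ⊗ 0.93 = max(0, 0.93) = 0.93 ≤ 0.93.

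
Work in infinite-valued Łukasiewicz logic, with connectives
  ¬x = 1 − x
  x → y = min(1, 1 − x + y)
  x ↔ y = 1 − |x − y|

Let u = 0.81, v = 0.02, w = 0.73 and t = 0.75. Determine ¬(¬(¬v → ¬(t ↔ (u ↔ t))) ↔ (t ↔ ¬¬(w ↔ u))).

0.04

¬v = 1 − 0.02 = 0.98
u ↔ t = 1 − |0.81 − 0.75| = 1 − 0.06 = 0.94
t ↔ (u ↔ t) = 1 − |0.75 − 0.94| = 1 − 0.19 = 0.81
¬(t ↔ (u ↔ t)) = 1 − 0.81 = 0.19
¬v → ¬(t ↔ (u ↔ t)) = min(1, 1 − 0.98 + 0.19) = min(1, 0.21) = 0.21
¬(¬v → ¬(t ↔ (u ↔ t))) = 1 − 0.21 = 0.79
w ↔ u = 1 − |0.73 − 0.81| = 1 − 0.08 = 0.92
¬(w ↔ u) = 1 − 0.92 = 0.08
¬¬(w ↔ u) = 1 − 0.08 = 0.92
t ↔ ¬¬(w ↔ u) = 1 − |0.75 − 0.92| = 1 − 0.17 = 0.83
¬(¬v → ¬(t ↔ (u ↔ t))) ↔ (t ↔ ¬¬(w ↔ u)) = 1 − |0.79 − 0.83| = 1 − 0.04 = 0.96
¬(¬(¬v → ¬(t ↔ (u ↔ t))) ↔ (t ↔ ¬¬(w ↔ u))) = 1 − 0.96 = 0.04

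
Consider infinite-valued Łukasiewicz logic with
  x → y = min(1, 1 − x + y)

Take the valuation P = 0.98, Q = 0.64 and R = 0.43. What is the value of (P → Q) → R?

0.77

P → Q = min(1, 1 − 0.98 + 0.64) = min(1, 0.66) = 0.66
(P → Q) → R = min(1, 1 − 0.66 + 0.43) = min(1, 0.77) = 0.77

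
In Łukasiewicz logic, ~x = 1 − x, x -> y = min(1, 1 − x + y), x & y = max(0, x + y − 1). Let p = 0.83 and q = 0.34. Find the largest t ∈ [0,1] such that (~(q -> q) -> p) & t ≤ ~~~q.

0.66

q -> q = min(1, 1 − 0.34 + 0.34) = min(1, 1.00) = 1.00
~(q -> q) = 1 − 1.00 = 0.00
~(q -> q) -> p = min(1, 1 − 0.00 + 0.83) = min(1, 1.83) = 1.00
So the left factor is ~(q -> q) -> p = 1.00.
~q = 1 − 0.34 = 0.66
~~q = 1 − 0.66 = 0.34
~~~q = 1 − 0.34 = 0.66
So the right-hand bound is ~~~q = 0.66.
The residuum of the Łukasiewicz t-norm gives the supremum: min(1, 1 − 1.00 + 0.66).
1 − 1.00 + 0.66 = 0.66, so t = min(1, 0.66) = 0.66.
Check: 1.00 & 0.66 = max(0, 0.66) = 0.66 ≤ 0.66.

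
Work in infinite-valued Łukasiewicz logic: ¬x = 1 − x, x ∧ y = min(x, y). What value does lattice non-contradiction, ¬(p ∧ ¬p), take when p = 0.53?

¬p = 1 − 0.53 = 0.47
p ∧ ¬p = min(0.53, 0.47) = 0.47
¬(p ∧ ¬p) = 1 − 0.47 = 0.53
(The value 0.53 < 1 shows this instance is not satisfied; not a Ł∞-tautology — its value is 1 − min(a, 1−a).)

0.53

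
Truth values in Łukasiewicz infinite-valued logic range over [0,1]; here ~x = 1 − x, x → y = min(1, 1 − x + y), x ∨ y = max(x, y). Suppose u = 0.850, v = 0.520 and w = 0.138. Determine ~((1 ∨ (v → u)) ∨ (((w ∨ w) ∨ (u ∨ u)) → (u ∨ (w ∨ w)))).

0.000

v → u = min(1, 1 − 0.520 + 0.850) = min(1, 1.330) = 1.000
1 ∨ (v → u) = max(1.000, 1.000) = 1.000
w ∨ w = max(0.138, 0.138) = 0.138
u ∨ u = max(0.850, 0.850) = 0.850
(w ∨ w) ∨ (u ∨ u) = max(0.138, 0.850) = 0.850
u ∨ (w ∨ w) = max(0.850, 0.138) = 0.850
((w ∨ w) ∨ (u ∨ u)) → (u ∨ (w ∨ w)) = min(1, 1 − 0.850 + 0.850) = min(1, 1.000) = 1.000
(1 ∨ (v → u)) ∨ (((w ∨ w) ∨ (u ∨ u)) → (u ∨ (w ∨ w))) = max(1.000, 1.000) = 1.000
~((1 ∨ (v → u)) ∨ (((w ∨ w) ∨ (u ∨ u)) → (u ∨ (w ∨ w)))) = 1 − 1.000 = 0.000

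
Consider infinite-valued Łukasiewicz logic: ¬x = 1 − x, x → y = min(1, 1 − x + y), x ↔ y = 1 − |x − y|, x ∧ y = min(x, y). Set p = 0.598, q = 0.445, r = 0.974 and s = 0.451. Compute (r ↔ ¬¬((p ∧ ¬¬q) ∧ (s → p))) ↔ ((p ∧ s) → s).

¬q = 1 − 0.445 = 0.555
¬¬q = 1 − 0.555 = 0.445
p ∧ ¬¬q = min(0.598, 0.445) = 0.445
s → p = min(1, 1 − 0.451 + 0.598) = min(1, 1.147) = 1.000
(p ∧ ¬¬q) ∧ (s → p) = min(0.445, 1.000) = 0.445
¬((p ∧ ¬¬q) ∧ (s → p)) = 1 − 0.445 = 0.555
¬¬((p ∧ ¬¬q) ∧ (s → p)) = 1 − 0.555 = 0.445
r ↔ ¬¬((p ∧ ¬¬q) ∧ (s → p)) = 1 − |0.974 − 0.445| = 1 − 0.529 = 0.471
p ∧ s = min(0.598, 0.451) = 0.451
(p ∧ s) → s = min(1, 1 − 0.451 + 0.451) = min(1, 1.000) = 1.000
(r ↔ ¬¬((p ∧ ¬¬q) ∧ (s → p))) ↔ ((p ∧ s) → s) = 1 − |0.471 − 1.000| = 1 − 0.529 = 0.471

0.471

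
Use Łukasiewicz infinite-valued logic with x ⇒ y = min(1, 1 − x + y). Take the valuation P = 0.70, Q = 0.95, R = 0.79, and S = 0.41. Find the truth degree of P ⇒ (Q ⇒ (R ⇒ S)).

0.97

R ⇒ S = min(1, 1 − 0.79 + 0.41) = min(1, 0.62) = 0.62
Q ⇒ (R ⇒ S) = min(1, 1 − 0.95 + 0.62) = min(1, 0.67) = 0.67
P ⇒ (Q ⇒ (R ⇒ S)) = min(1, 1 − 0.70 + 0.67) = min(1, 0.97) = 0.97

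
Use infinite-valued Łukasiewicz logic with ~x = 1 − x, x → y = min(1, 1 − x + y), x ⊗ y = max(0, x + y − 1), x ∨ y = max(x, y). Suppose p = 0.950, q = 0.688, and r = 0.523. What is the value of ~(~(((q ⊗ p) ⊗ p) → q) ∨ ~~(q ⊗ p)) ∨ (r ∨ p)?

0.950

q ⊗ p = max(0, 0.688 + 0.950 − 1) = max(0, 0.638) = 0.638
(q ⊗ p) ⊗ p = max(0, 0.638 + 0.950 − 1) = max(0, 0.588) = 0.588
((q ⊗ p) ⊗ p) → q = min(1, 1 − 0.588 + 0.688) = min(1, 1.100) = 1.000
~(((q ⊗ p) ⊗ p) → q) = 1 − 1.000 = 0.000
~(q ⊗ p) = 1 − 0.638 = 0.362
~~(q ⊗ p) = 1 − 0.362 = 0.638
~(((q ⊗ p) ⊗ p) → q) ∨ ~~(q ⊗ p) = max(0.000, 0.638) = 0.638
~(~(((q ⊗ p) ⊗ p) → q) ∨ ~~(q ⊗ p)) = 1 − 0.638 = 0.362
r ∨ p = max(0.523, 0.950) = 0.950
~(~(((q ⊗ p) ⊗ p) → q) ∨ ~~(q ⊗ p)) ∨ (r ∨ p) = max(0.362, 0.950) = 0.950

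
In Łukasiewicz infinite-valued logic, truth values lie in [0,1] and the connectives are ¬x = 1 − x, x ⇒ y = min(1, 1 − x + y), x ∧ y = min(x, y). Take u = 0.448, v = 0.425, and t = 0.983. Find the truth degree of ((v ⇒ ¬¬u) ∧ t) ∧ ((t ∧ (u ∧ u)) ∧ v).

0.425

¬u = 1 − 0.448 = 0.552
¬¬u = 1 − 0.552 = 0.448
v ⇒ ¬¬u = min(1, 1 − 0.425 + 0.448) = min(1, 1.023) = 1.000
(v ⇒ ¬¬u) ∧ t = min(1.000, 0.983) = 0.983
u ∧ u = min(0.448, 0.448) = 0.448
t ∧ (u ∧ u) = min(0.983, 0.448) = 0.448
(t ∧ (u ∧ u)) ∧ v = min(0.448, 0.425) = 0.425
((v ⇒ ¬¬u) ∧ t) ∧ ((t ∧ (u ∧ u)) ∧ v) = min(0.983, 0.425) = 0.425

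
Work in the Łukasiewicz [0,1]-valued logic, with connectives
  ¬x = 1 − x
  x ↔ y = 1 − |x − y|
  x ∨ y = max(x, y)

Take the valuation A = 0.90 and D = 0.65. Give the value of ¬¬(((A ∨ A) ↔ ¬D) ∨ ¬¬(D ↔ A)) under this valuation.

0.75

A ∨ A = max(0.90, 0.90) = 0.90
¬D = 1 − 0.65 = 0.35
(A ∨ A) ↔ ¬D = 1 − |0.90 − 0.35| = 1 − 0.55 = 0.45
D ↔ A = 1 − |0.65 − 0.90| = 1 − 0.25 = 0.75
¬(D ↔ A) = 1 − 0.75 = 0.25
¬¬(D ↔ A) = 1 − 0.25 = 0.75
((A ∨ A) ↔ ¬D) ∨ ¬¬(D ↔ A) = max(0.45, 0.75) = 0.75
¬(((A ∨ A) ↔ ¬D) ∨ ¬¬(D ↔ A)) = 1 − 0.75 = 0.25
¬¬(((A ∨ A) ↔ ¬D) ∨ ¬¬(D ↔ A)) = 1 − 0.25 = 0.75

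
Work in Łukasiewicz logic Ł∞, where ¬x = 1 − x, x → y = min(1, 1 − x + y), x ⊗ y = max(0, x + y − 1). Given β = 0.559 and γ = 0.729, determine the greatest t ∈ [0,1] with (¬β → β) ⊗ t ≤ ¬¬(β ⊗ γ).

0.288

¬β = 1 − 0.559 = 0.441
¬β → β = min(1, 1 − 0.441 + 0.559) = min(1, 1.118) = 1.000
So the left factor is ¬β → β = 1.000.
β ⊗ γ = max(0, 0.559 + 0.729 − 1) = max(0, 0.288) = 0.288
¬(β ⊗ γ) = 1 − 0.288 = 0.712
¬¬(β ⊗ γ) = 1 − 0.712 = 0.288
So the right-hand bound is ¬¬(β ⊗ γ) = 0.288.
The residuum of the Łukasiewicz t-norm gives the supremum: min(1, 1 − 1.000 + 0.288).
1 − 1.000 + 0.288 = 0.288, so t = min(1, 0.288) = 0.288.
Check: 1.000 ⊗ 0.288 = max(0, 0.288) = 0.288 ≤ 0.288.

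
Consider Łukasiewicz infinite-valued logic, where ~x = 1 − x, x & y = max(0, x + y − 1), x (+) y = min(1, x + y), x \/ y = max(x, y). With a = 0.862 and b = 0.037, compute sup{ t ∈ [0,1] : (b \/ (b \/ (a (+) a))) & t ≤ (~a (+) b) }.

a (+) a = min(1, 0.862 + 0.862) = min(1, 1.724) = 1.000
b \/ (a (+) a) = max(0.037, 1.000) = 1.000
b \/ (b \/ (a (+) a)) = max(0.037, 1.000) = 1.000
So the left factor is b \/ (b \/ (a (+) a)) = 1.000.
~a = 1 − 0.862 = 0.138
~a (+) b = min(1, 0.138 + 0.037) = min(1, 0.175) = 0.175
So the right-hand bound is ~a (+) b = 0.175.
The residuum of the Łukasiewicz t-norm gives the supremum: min(1, 1 − 1.000 + 0.175).
1 − 1.000 + 0.175 = 0.175, so t = min(1, 0.175) = 0.175.
Check: 1.000 & 0.175 = max(0, 0.175) = 0.175 ≤ 0.175.

0.175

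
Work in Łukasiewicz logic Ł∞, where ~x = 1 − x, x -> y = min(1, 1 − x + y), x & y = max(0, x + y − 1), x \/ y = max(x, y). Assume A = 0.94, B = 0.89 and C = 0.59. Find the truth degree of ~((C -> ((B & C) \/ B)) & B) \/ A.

0.94

B & C = max(0, 0.89 + 0.59 − 1) = max(0, 0.48) = 0.48
(B & C) \/ B = max(0.48, 0.89) = 0.89
C -> ((B & C) \/ B) = min(1, 1 − 0.59 + 0.89) = min(1, 1.30) = 1.00
(C -> ((B & C) \/ B)) & B = max(0, 1.00 + 0.89 − 1) = max(0, 0.89) = 0.89
~((C -> ((B & C) \/ B)) & B) = 1 − 0.89 = 0.11
~((C -> ((B & C) \/ B)) & B) \/ A = max(0.11, 0.94) = 0.94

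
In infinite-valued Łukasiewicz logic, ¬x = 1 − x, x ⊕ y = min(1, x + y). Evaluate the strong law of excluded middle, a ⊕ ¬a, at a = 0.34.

¬a = 1 − 0.34 = 0.66
a ⊕ ¬a = min(1, 0.34 + 0.66) = min(1, 1.00) = 1.00
(As expected: always 1 in Ł∞ since a ⊕ (1−a) = 1.)

1.00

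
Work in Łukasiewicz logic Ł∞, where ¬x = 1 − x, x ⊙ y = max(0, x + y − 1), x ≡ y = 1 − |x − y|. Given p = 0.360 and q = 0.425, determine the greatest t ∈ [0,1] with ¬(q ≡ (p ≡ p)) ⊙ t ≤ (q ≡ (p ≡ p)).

0.850

p ≡ p = 1 − |0.360 − 0.360| = 1 − 0.000 = 1.000
q ≡ (p ≡ p) = 1 − |0.425 − 1.000| = 1 − 0.575 = 0.425
¬(q ≡ (p ≡ p)) = 1 − 0.425 = 0.575
So the left factor is ¬(q ≡ (p ≡ p)) = 0.575.
So the right-hand bound is q ≡ (p ≡ p) = 0.425.
The residuum of the Łukasiewicz t-norm gives the supremum: min(1, 1 − 0.575 + 0.425).
1 − 0.575 + 0.425 = 0.850, so t = min(1, 0.850) = 0.850.
Check: 0.575 ⊙ 0.850 = max(0, 0.425) = 0.425 ≤ 0.425.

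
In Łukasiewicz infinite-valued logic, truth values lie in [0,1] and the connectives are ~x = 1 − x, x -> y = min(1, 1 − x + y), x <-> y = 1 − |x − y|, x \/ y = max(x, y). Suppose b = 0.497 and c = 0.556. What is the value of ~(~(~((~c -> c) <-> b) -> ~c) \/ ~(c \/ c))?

~c = 1 − 0.556 = 0.444
~c -> c = min(1, 1 − 0.444 + 0.556) = min(1, 1.112) = 1.000
(~c -> c) <-> b = 1 − |1.000 − 0.497| = 1 − 0.503 = 0.497
~((~c -> c) <-> b) = 1 − 0.497 = 0.503
~((~c -> c) <-> b) -> ~c = min(1, 1 − 0.503 + 0.444) = min(1, 0.941) = 0.941
~(~((~c -> c) <-> b) -> ~c) = 1 − 0.941 = 0.059
c \/ c = max(0.556, 0.556) = 0.556
~(c \/ c) = 1 − 0.556 = 0.444
~(~((~c -> c) <-> b) -> ~c) \/ ~(c \/ c) = max(0.059, 0.444) = 0.444
~(~(~((~c -> c) <-> b) -> ~c) \/ ~(c \/ c)) = 1 − 0.444 = 0.556

0.556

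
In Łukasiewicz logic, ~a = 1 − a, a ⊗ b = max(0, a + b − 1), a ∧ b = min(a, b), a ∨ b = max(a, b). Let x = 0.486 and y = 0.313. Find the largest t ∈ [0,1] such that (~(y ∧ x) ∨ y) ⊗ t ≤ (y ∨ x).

y ∧ x = min(0.313, 0.486) = 0.313
~(y ∧ x) = 1 − 0.313 = 0.687
~(y ∧ x) ∨ y = max(0.687, 0.313) = 0.687
So the left factor is ~(y ∧ x) ∨ y = 0.687.
y ∨ x = max(0.313, 0.486) = 0.486
So the right-hand bound is y ∨ x = 0.486.
The residuum of the Łukasiewicz t-norm gives the supremum: min(1, 1 − 0.687 + 0.486).
1 − 0.687 + 0.486 = 0.799, so t = min(1, 0.799) = 0.799.
Check: 0.687 ⊗ 0.799 = max(0, 0.486) = 0.486 ≤ 0.486.

0.799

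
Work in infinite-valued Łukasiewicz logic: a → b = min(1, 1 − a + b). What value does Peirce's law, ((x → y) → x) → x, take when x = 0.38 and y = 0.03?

x → y = min(1, 1 − 0.38 + 0.03) = min(1, 0.65) = 0.65
(x → y) → x = min(1, 1 − 0.65 + 0.38) = min(1, 0.73) = 0.73
((x → y) → x) → x = min(1, 1 − 0.73 + 0.38) = min(1, 0.65) = 0.65
(The value 0.65 < 1 shows this instance is not satisfied; not a Ł∞-tautology in general.)

0.65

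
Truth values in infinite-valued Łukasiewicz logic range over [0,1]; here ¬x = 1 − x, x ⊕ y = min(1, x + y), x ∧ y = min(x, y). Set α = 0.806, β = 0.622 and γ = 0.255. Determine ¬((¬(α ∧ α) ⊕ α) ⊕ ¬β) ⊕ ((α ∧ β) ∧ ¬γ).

0.622

α ∧ α = min(0.806, 0.806) = 0.806
¬(α ∧ α) = 1 − 0.806 = 0.194
¬(α ∧ α) ⊕ α = min(1, 0.194 + 0.806) = min(1, 1.000) = 1.000
¬β = 1 − 0.622 = 0.378
(¬(α ∧ α) ⊕ α) ⊕ ¬β = min(1, 1.000 + 0.378) = min(1, 1.378) = 1.000
¬((¬(α ∧ α) ⊕ α) ⊕ ¬β) = 1 − 1.000 = 0.000
α ∧ β = min(0.806, 0.622) = 0.622
¬γ = 1 − 0.255 = 0.745
(α ∧ β) ∧ ¬γ = min(0.622, 0.745) = 0.622
¬((¬(α ∧ α) ⊕ α) ⊕ ¬β) ⊕ ((α ∧ β) ∧ ¬γ) = min(1, 0.000 + 0.622) = min(1, 0.622) = 0.622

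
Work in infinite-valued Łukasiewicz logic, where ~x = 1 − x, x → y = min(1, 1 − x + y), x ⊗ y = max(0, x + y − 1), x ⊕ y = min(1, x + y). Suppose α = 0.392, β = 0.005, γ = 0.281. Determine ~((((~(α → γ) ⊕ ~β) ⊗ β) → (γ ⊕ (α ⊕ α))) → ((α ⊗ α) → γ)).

0.000

α → γ = min(1, 1 − 0.392 + 0.281) = min(1, 0.889) = 0.889
~(α → γ) = 1 − 0.889 = 0.111
~β = 1 − 0.005 = 0.995
~(α → γ) ⊕ ~β = min(1, 0.111 + 0.995) = min(1, 1.106) = 1.000
(~(α → γ) ⊕ ~β) ⊗ β = max(0, 1.000 + 0.005 − 1) = max(0, 0.005) = 0.005
α ⊕ α = min(1, 0.392 + 0.392) = min(1, 0.784) = 0.784
γ ⊕ (α ⊕ α) = min(1, 0.281 + 0.784) = min(1, 1.065) = 1.000
((~(α → γ) ⊕ ~β) ⊗ β) → (γ ⊕ (α ⊕ α)) = min(1, 1 − 0.005 + 1.000) = min(1, 1.995) = 1.000
α ⊗ α = max(0, 0.392 + 0.392 − 1) = max(0, -0.216) = 0.000
(α ⊗ α) → γ = min(1, 1 − 0.000 + 0.281) = min(1, 1.281) = 1.000
(((~(α → γ) ⊕ ~β) ⊗ β) → (γ ⊕ (α ⊕ α))) → ((α ⊗ α) → γ) = min(1, 1 − 1.000 + 1.000) = min(1, 1.000) = 1.000
~((((~(α → γ) ⊕ ~β) ⊗ β) → (γ ⊕ (α ⊕ α))) → ((α ⊗ α) → γ)) = 1 − 1.000 = 0.000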